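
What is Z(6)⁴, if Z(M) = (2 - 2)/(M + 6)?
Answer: 0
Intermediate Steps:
Z(M) = 0 (Z(M) = 0/(6 + M) = 0)
Z(6)⁴ = 0⁴ = 0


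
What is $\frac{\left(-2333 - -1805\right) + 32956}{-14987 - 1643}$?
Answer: $- \frac{16214}{8315} \approx -1.95$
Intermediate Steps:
$\frac{\left(-2333 - -1805\right) + 32956}{-14987 - 1643} = \frac{\left(-2333 + 1805\right) + 32956}{-16630} = \left(-528 + 32956\right) \left(- \frac{1}{16630}\right) = 32428 \left(- \frac{1}{16630}\right) = - \frac{16214}{8315}$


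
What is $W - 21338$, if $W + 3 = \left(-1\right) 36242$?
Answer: $-57583$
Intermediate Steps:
$W = -36245$ ($W = -3 - 36242 = -36245$)
$W - 21338 = -36245 - 21338 = -57583$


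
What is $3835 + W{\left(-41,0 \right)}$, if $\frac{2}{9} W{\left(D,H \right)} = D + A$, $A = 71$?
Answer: $3970$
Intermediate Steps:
$W{\left(D,H \right)} = \frac{639}{2} + \frac{9 D}{2}$ ($W{\left(D,H \right)} = \frac{9 \left(D + 71\right)}{2} = \frac{9 \left(71 + D\right)}{2} = \frac{639}{2} + \frac{9 D}{2}$)
$3835 + W{\left(-41,0 \right)} = 3835 + \left(\frac{639}{2} + \frac{9}{2} \left(-41\right)\right) = 3835 + \left(\frac{639}{2} - \frac{369}{2}\right) = 3835 + 135 = 3970$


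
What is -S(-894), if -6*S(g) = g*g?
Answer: 133206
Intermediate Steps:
S(g) = -g²/6 (S(g) = -g*g/6 = -g²/6)
-S(-894) = -(-1)*(-894)²/6 = -(-1)*799236/6 = -1*(-133206) = 133206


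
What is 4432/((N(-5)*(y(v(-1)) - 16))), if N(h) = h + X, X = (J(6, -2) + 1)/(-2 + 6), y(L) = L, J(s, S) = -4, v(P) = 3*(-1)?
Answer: 17728/437 ≈ 40.568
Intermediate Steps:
v(P) = -3
X = -3/4 (X = (-4 + 1)/(-2 + 6) = -3/4 ≈ -0.75000)
N(h) = -3/4 + h (N(h) = h - 3/4 = -3/4 + h)
4432/((N(-5)*(y(v(-1)) - 16))) = 4432/(((-3/4 - 5)*(-3 - 16))) = 4432/((-23/4*(-19))) = 4432/(437/4) = 4432*(4/437) = 17728/437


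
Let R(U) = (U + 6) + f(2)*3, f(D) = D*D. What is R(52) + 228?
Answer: 298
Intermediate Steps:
f(D) = D²
R(U) = 18 + U (R(U) = (U + 6) + 2²*3 = (6 + U) + 4*3 = (6 + U) + 12 = 18 + U)
R(52) + 228 = (18 + 52) + 228 = 70 + 228 = 298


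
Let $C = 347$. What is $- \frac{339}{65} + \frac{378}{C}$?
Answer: $- \frac{93063}{22555} \approx -4.126$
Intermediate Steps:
$- \frac{339}{65} + \frac{378}{C} = - \frac{339}{65} + \frac{378}{347} = - \frac{93063}{22555}$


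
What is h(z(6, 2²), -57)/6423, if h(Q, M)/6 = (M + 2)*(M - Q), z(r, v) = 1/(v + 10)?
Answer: 43945/14987 ≈ 2.9322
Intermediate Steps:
z(r, v) = 1/(10 + v)
h(Q, M) = 6*(2 + M)*(M - Q) (h(Q, M) = 6*((M + 2)*(M - Q)) = 6*((2 + M)*(M - Q)) = 6*(2 + M)*(M - Q))
h(z(6, 2²), -57)/6423 = (-12/(10 + 2²) + 6*(-57)² + 12*(-57) - 6*(-57)/(10 + 2²))/6423 = (-12/(10 + 4) + 6*3249 - 684 - 6*(-57)/(10 + 4))*(1/6423) = (-12/14 + 19494 - 684 - 6*(-57)/14)*(1/6423) = (-12*1/14 + 19494 - 684 - 6*(-57)*1/14)*(1/6423) = (-6/7 + 19494 - 684 + 171/7)*(1/6423) = (131835/7)*(1/6423) = 43945/14987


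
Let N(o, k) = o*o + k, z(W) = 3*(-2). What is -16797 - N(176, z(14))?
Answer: -47767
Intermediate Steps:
z(W) = -6
N(o, k) = k + o² (N(o, k) = o² + k = k + o²)
-16797 - N(176, z(14)) = -16797 - (-6 + 176²) = -16797 - (-6 + 30976) = -16797 - 1*30970 = -16797 - 30970 = -47767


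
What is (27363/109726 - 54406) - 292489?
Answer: -38063373407/109726 ≈ -3.4690e+5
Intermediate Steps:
(27363/109726 - 54406) - 292489 = -5969725393/109726 - 292489 = -38063373407/109726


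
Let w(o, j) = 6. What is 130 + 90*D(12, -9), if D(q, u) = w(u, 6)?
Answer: 670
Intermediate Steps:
D(q, u) = 6
130 + 90*D(12, -9) = 130 + 90*6 = 130 + 540 = 670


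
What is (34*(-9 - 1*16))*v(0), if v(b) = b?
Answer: 0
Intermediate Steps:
(34*(-9 - 1*16))*v(0) = (34*(-9 - 1*16))*0 = (34*(-9 - 16))*0 = (34*(-25))*0 = -850*0 = 0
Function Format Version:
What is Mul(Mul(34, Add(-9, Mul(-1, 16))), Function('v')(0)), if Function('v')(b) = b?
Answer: 0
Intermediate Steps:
Mul(Mul(34, Add(-9, Mul(-1, 16))), Function('v')(0)) = Mul(Mul(34, Add(-9, Mul(-1, 16))), 0) = Mul(Mul(34, Add(-9, -16)), 0) = Mul(Mul(34, -25), 0) = Mul(-850, 0) = 0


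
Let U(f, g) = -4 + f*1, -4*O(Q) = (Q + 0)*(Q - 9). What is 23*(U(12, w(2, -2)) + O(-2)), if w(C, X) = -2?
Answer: 115/2 ≈ 57.500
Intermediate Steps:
O(Q) = -Q*(-9 + Q)/4 (O(Q) = -(Q + 0)*(Q - 9)/4 = -Q*(-9 + Q)/4)
U(f, g) = -4 + f
23*(U(12, w(2, -2)) + O(-2)) = 23*((-4 + 12) + (¼)*(-2)*(9 - 1*(-2))) = 23*(8 + (¼)*(-2)*(9 + 2)) = 23*(8 + (¼)*(-2)*11) = 23*(8 - 11/2) = 23*(5/2) = 115/2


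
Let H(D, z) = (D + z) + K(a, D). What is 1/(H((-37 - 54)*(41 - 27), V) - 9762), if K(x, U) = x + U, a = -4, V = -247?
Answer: -1/12561 ≈ -7.9612e-5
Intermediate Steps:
K(x, U) = U + x
H(D, z) = -4 + z + 2*D (H(D, z) = (D + z) + (D - 4) = (D + z) + (-4 + D) = -4 + z + 2*D)
1/(H((-37 - 54)*(41 - 27), V) - 9762) = 1/((-4 - 247 + 2*((-37 - 54)*(41 - 27))) - 9762) = 1/((-4 - 247 + 2*(-91*14)) - 9762) = 1/((-4 - 247 + 2*(-1274)) - 9762) = 1/((-4 - 247 - 2548) - 9762) = 1/(-2799 - 9762) = 1/(-12561) = -1/12561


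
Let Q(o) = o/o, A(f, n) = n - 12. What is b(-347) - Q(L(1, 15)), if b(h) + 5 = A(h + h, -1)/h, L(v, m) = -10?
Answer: -2069/347 ≈ -5.9625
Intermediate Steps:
A(f, n) = -12 + n
Q(o) = 1
b(h) = -5 - 13/h (b(h) = -5 + (-12 - 1)/h = -5 - 13/h)
b(-347) - Q(L(1, 15)) = (-5 - 13/(-347)) - 1*1 = (-5 - 13*(-1/347)) - 1 = (-5 + 13/347) - 1 = -1722/347 - 1 = -2069/347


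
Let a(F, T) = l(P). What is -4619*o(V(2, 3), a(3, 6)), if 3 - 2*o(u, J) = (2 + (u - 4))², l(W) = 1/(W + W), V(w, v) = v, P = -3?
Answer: -4619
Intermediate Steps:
l(W) = 1/(2*W)
a(F, T) = -⅙ (a(F, T) = (½)/(-3) = (½)*(-⅓) = -⅙)
o(u, J) = 3/2 - (-2 + u)²/2 (o(u, J) = 3/2 - (2 + (u - 4))²/2 = 3/2 - (2 + (-4 + u))²/2 = 3/2 - (-2 + u)²/2)
-4619*o(V(2, 3), a(3, 6)) = -4619*(3/2 - (-2 + 3)²/2) = -4619*(3/2 - ½*1²) = -4619*(3/2 - ½*1) = -4619*(3/2 - ½) = -4619*1 = -4619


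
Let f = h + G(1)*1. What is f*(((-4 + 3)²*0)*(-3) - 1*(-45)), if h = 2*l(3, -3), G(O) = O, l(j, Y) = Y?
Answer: -225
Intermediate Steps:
h = -6 (h = 2*(-3) = -6)
f = -5 (f = -6 + 1*1 = -6 + 1 = -5)
f*(((-4 + 3)²*0)*(-3) - 1*(-45)) = -5*(((-4 + 3)²*0)*(-3) - 1*(-45)) = -5*(((-1)²*0)*(-3) + 45) = -5*((1*0)*(-3) + 45) = -5*(0*(-3) + 45) = -5*(0 + 45) = -5*45 = -225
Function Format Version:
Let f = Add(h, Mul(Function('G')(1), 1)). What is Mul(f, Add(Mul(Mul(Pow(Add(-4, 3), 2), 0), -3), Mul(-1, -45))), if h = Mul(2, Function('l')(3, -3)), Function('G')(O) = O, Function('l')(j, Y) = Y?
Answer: -225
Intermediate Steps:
h = -6 (h = Mul(2, -3) = -6)
f = -5 (f = Add(-6, Mul(1, 1)) = Add(-6, 1) = -5)
Mul(f, Add(Mul(Mul(Pow(Add(-4, 3), 2), 0), -3), Mul(-1, -45))) = Mul(-5, Add(Mul(Mul(Pow(Add(-4, 3), 2), 0), -3), Mul(-1, -45))) = Mul(-5, Add(Mul(Mul(Pow(-1, 2), 0), -3), 45)) = Mul(-5, Add(Mul(Mul(1, 0), -3), 45)) = Mul(-5, Add(Mul(0, -3), 45)) = Mul(-5, Add(0, 45)) = Mul(-5, 45) = -225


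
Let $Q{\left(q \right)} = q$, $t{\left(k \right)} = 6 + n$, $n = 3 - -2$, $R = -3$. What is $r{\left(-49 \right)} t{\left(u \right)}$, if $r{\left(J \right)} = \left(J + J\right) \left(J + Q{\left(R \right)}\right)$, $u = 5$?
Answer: $56056$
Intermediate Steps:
$n = 5$ ($n = 3 + 2 = 5$)
$t{\left(k \right)} = 11$ ($t{\left(k \right)} = 6 + 5 = 11$)
$r{\left(J \right)} = 2 J \left(-3 + J\right)$ ($r{\left(J \right)} = \left(J + J\right) \left(J - 3\right) = 2 J \left(-3 + J\right)$)
$r{\left(-49 \right)} t{\left(u \right)} = 2 \left(-49\right) \left(-3 - 49\right) 11 = 2 \left(-49\right) \left(-52\right) 11 = 5096 \cdot 11 = 56056$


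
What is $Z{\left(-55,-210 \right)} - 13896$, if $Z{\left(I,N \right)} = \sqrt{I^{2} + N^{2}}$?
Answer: $-13896 + 5 \sqrt{1885} \approx -13679.0$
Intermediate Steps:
$Z{\left(-55,-210 \right)} - 13896 = \sqrt{\left(-55\right)^{2} + \left(-210\right)^{2}} - 13896 = \sqrt{3025 + 44100} - 13896 = \sqrt{47125} - 13896 = 5 \sqrt{1885} - 13896 = -13896 + 5 \sqrt{1885}$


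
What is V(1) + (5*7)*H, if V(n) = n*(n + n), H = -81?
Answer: -2833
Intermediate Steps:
V(n) = 2*n**2 (V(n) = n*(2*n) = 2*n**2)
V(1) + (5*7)*H = 2*1**2 + (5*7)*(-81) = 2*1 + 35*(-81) = 2 - 2835 = -2833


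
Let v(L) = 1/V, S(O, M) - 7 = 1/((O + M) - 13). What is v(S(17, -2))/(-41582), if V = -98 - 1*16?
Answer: 1/4740348 ≈ 2.1096e-7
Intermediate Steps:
V = -114 (V = -98 - 16 = -114)
S(O, M) = 7 + 1/(-13 + M + O) (S(O, M) = 7 + 1/((O + M) - 13) = 7 + 1/((M + O) - 13) = 7 + 1/(-13 + M + O))
v(L) = -1/114 (v(L) = 1/(-114) = -1/114)
v(S(17, -2))/(-41582) = -1/114/(-41582) = -1/114*(-1/41582) = 1/4740348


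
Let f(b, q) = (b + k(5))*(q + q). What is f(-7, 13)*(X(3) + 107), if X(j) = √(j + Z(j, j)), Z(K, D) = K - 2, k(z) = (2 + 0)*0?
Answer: -19838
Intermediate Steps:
k(z) = 0 (k(z) = 2*0 = 0)
Z(K, D) = -2 + K
X(j) = √(-2 + 2*j) (X(j) = √(j + (-2 + j)) = √(-2 + 2*j))
f(b, q) = 2*b*q (f(b, q) = (b + 0)*(q + q) = b*(2*q) = 2*b*q)
f(-7, 13)*(X(3) + 107) = (2*(-7)*13)*(√(-2 + 2*3) + 107) = -182*(√(-2 + 6) + 107) = -182*(√4 + 107) = -182*(2 + 107) = -182*109 = -19838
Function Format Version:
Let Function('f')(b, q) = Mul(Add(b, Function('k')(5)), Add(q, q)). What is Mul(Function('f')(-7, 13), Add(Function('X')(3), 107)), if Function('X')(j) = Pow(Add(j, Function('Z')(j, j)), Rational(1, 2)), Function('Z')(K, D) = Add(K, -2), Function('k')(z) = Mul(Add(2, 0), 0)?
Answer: -19838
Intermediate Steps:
Function('k')(z) = 0 (Function('k')(z) = Mul(2, 0) = 0)
Function('Z')(K, D) = Add(-2, K)
Function('X')(j) = Pow(Add(-2, Mul(2, j)), Rational(1, 2)) (Function('X')(j) = Pow(Add(j, Add(-2, j)), Rational(1, 2)) = Pow(Add(-2, Mul(2, j)), Rational(1, 2)))
Function('f')(b, q) = Mul(2, b, q) (Function('f')(b, q) = Mul(Add(b, 0), Add(q, q)) = Mul(b, Mul(2, q)) = Mul(2, b, q))
Mul(Function('f')(-7, 13), Add(Function('X')(3), 107)) = Mul(Mul(2, -7, 13), Add(Pow(Add(-2, Mul(2, 3)), Rational(1, 2)), 107)) = Mul(-182, Add(Pow(Add(-2, 6), Rational(1, 2)), 107)) = Mul(-182, Add(Pow(4, Rational(1, 2)), 107)) = Mul(-182, Add(2, 107)) = Mul(-182, 109) = -19838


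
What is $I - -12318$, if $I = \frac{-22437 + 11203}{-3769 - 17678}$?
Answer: $\frac{264195380}{21447} \approx 12319.0$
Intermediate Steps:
$I = \frac{11234}{21447}$ ($I = - \frac{11234}{-21447} = \left(-11234\right) \left(- \frac{1}{21447}\right) = \frac{11234}{21447} \approx 0.5238$)
$I - -12318 = \frac{11234}{21447} - -12318 = \frac{11234}{21447} + 12318 = \frac{264195380}{21447}$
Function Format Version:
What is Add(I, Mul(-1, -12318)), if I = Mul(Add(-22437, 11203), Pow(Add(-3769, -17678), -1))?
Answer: Rational(264195380, 21447) ≈ 12319.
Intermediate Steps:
I = Rational(11234, 21447) (I = Mul(-11234, Pow(-21447, -1)) = Mul(-11234, Rational(-1, 21447)) = Rational(11234, 21447) ≈ 0.52380)
Add(I, Mul(-1, -12318)) = Add(Rational(11234, 21447), Mul(-1, -12318)) = Add(Rational(11234, 21447), 12318) = Rational(264195380, 21447)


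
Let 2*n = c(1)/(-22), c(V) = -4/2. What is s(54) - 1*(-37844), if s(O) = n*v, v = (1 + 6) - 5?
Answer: 416285/11 ≈ 37844.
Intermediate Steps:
c(V) = -2 (c(V) = -4*½ = -2)
n = 1/22 (n = (-2/(-22))/2 = (-2*(-1/22))/2 = (½)*(1/11) = 1/22 ≈ 0.045455)
v = 2 (v = 7 - 5 = 2)
s(O) = 1/11 (s(O) = (1/22)*2 = 1/11)
s(54) - 1*(-37844) = 1/11 - 1*(-37844) = 1/11 + 37844 = 416285/11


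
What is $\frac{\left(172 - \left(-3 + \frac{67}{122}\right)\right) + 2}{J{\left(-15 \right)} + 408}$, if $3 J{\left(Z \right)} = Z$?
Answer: $\frac{21527}{49166} \approx 0.43784$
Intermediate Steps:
$J{\left(Z \right)} = \frac{Z}{3}$
$\frac{\left(172 - \left(-3 + \frac{67}{122}\right)\right) + 2}{J{\left(-15 \right)} + 408} = \frac{\left(172 - \left(-3 + \frac{67}{122}\right)\right) + 2}{\frac{1}{3} \left(-15\right) + 408} = \frac{\left(172 - - \frac{299}{122}\right) + 2}{-5 + 408} = \frac{\left(172 + \left(3 - \frac{67}{122}\right)\right) + 2}{403} = \left(\left(172 + \frac{299}{122}\right) + 2\right) \frac{1}{403} = \left(\frac{21283}{122} + 2\right) \frac{1}{403} = \frac{21527}{122} \cdot \frac{1}{403} = \frac{21527}{49166}$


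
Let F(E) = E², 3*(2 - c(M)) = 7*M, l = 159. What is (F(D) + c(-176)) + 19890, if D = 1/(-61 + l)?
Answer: 584960435/28812 ≈ 20303.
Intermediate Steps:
c(M) = 2 - 7*M/3
D = 1/98 (D = 1/(-61 + 159) = 1/98 ≈ 0.010204)
(F(D) + c(-176)) + 19890 = ((1/98)² + (2 - 7/3*(-176))) + 19890 = (1/9604 + (2 + 1232/3)) + 19890 = (1/9604 + 1238/3) + 19890 = 11889755/28812 + 19890 = 584960435/28812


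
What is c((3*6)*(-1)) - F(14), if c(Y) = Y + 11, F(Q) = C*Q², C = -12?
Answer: 2345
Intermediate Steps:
F(Q) = -12*Q²
c(Y) = 11 + Y
c((3*6)*(-1)) - F(14) = (11 + (3*6)*(-1)) - (-12)*14² = (11 + 18*(-1)) - (-12)*196 = (11 - 18) - 1*(-2352) = -7 + 2352 = 2345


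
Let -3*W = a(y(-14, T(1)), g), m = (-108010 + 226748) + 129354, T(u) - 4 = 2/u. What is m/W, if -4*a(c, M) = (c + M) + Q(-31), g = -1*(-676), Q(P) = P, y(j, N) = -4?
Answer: 2977104/641 ≈ 4644.5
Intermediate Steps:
T(u) = 4 + 2/u
g = 676
a(c, M) = 31/4 - M/4 - c/4 (a(c, M) = -((c + M) - 31)/4 = -((M + c) - 31)/4 = -(-31 + M + c)/4 = 31/4 - M/4 - c/4)
m = 248092 (m = 118738 + 129354 = 248092)
W = 641/12 (W = -(31/4 - ¼*676 - ¼*(-4))/3 = -(31/4 - 169 + 1)/3 = -⅓*(-641/4) = 641/12 ≈ 53.417)
m/W = 248092/(641/12) = 248092*(12/641) = 2977104/641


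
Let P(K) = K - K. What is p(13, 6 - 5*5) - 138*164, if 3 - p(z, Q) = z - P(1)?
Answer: -22642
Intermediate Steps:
P(K) = 0
p(z, Q) = 3 - z (p(z, Q) = 3 - (z - 1*0) = 3 - (z + 0) = 3 - z)
p(13, 6 - 5*5) - 138*164 = (3 - 1*13) - 138*164 = (3 - 13) - 22632 = -10 - 22632 = -22642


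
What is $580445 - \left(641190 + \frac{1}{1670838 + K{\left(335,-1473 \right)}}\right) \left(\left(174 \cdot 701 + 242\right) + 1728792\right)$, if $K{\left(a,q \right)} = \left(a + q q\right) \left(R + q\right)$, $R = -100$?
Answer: $- \frac{2024666343574502231271}{1705919917} \approx -1.1868 \cdot 10^{12}$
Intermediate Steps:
$K{\left(a,q \right)} = \left(-100 + q\right) \left(a + q^{2}\right)$ ($K{\left(a,q \right)} = \left(a + q q\right) \left(-100 + q\right) = \left(a + q^{2}\right) \left(-100 + q\right) = \left(-100 + q\right) \left(a + q^{2}\right)$)
$580445 - \left(641190 + \frac{1}{1670838 + K{\left(335,-1473 \right)}}\right) \left(\left(174 \cdot 701 + 242\right) + 1728792\right) = 580445 - \left(641190 + \frac{1}{1670838 + \left(\left(-1473\right)^{3} - 33500 - 100 \left(-1473\right)^{2} + 335 \left(-1473\right)\right)}\right) \left(\left(174 \cdot 701 + 242\right) + 1728792\right) = 580445 - \left(641190 + \frac{1}{1670838 - 3413510672}\right) \left(\left(121974 + 242\right) + 1728792\right) = 580445 - \left(641190 + \frac{1}{1670838 - 3413510672}\right) \left(122216 + 1728792\right) = 580445 - \left(641190 + \frac{1}{1670838 - 3413510672}\right) 1851008 = 580445 - \left(641190 + \frac{1}{-3411839834}\right) 1851008 = 580445 - \left(641190 - \frac{1}{3411839834}\right) 1851008 = 580445 - \frac{2187637583162459}{3411839834} \cdot 1851008 = 580445 - \frac{2024667333767188454336}{1705919917} = - \frac{2024666343574502231271}{1705919917}$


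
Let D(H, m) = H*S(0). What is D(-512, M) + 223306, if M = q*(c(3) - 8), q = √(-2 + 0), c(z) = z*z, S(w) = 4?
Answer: 221258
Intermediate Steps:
c(z) = z²
q = I*√2 (q = √(-2) = I*√2 ≈ 1.4142*I)
M = I*√2 (M = (I*√2)*(3² - 8) = (I*√2)*(9 - 8) = (I*√2)*1 = I*√2 ≈ 1.4142*I)
D(H, m) = 4*H (D(H, m) = H*4 = 4*H)
D(-512, M) + 223306 = 4*(-512) + 223306 = -2048 + 223306 = 221258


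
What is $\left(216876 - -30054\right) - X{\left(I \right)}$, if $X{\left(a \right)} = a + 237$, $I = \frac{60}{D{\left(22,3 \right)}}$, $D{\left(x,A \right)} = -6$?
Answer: $246703$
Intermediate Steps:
$I = -10$ ($I = \frac{60}{-6} = 60 \left(- \frac{1}{6}\right) = -10$)
$X{\left(a \right)} = 237 + a$
$\left(216876 - -30054\right) - X{\left(I \right)} = \left(216876 - -30054\right) - \left(237 - 10\right) = \left(216876 + 30054\right) - 227 = 246930 - 227 = 246703$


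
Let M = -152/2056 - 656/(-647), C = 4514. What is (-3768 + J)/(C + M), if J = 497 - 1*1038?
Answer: -716496211/750739705 ≈ -0.95439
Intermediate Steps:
J = -541 (J = 497 - 1038 = -541)
M = 156299/166279 (M = -152*1/2056 - 656*(-1/647) = -19/257 + 656/647 = 156299/166279 ≈ 0.93998)
(-3768 + J)/(C + M) = (-3768 - 541)/(4514 + 156299/166279) = -4309/750739705/166279 = -4309*166279/750739705 = -716496211/750739705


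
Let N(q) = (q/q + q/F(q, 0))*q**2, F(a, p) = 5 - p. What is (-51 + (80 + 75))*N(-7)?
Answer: -10192/5 ≈ -2038.4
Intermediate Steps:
N(q) = q**2*(1 + q/5) (N(q) = (q/q + q/(5 - 1*0))*q**2 = (1 + q/(5 + 0))*q**2 = (1 + q/5)*q**2 = q**2*(1 + q/5))
(-51 + (80 + 75))*N(-7) = (-51 + (80 + 75))*((1/5)*(-7)**2*(5 - 7)) = (-51 + 155)*((1/5)*49*(-2)) = 104*(-98/5) = -10192/5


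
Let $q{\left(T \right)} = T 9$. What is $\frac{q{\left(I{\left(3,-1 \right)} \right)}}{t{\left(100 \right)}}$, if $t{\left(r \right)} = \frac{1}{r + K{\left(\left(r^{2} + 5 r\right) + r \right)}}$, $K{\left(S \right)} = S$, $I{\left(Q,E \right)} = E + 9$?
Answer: $770400$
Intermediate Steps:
$I{\left(Q,E \right)} = 9 + E$
$q{\left(T \right)} = 9 T$
$t{\left(r \right)} = \frac{1}{r^{2} + 7 r}$ ($t{\left(r \right)} = \frac{1}{r + \left(\left(r^{2} + 5 r\right) + r\right)} = \frac{1}{r + \left(r^{2} + 6 r\right)} = \frac{1}{r^{2} + 7 r}$)
$\frac{q{\left(I{\left(3,-1 \right)} \right)}}{t{\left(100 \right)}} = \frac{9 \left(9 - 1\right)}{\frac{1}{100} \frac{1}{7 + 100}} = \frac{9 \cdot 8}{\frac{1}{100} \cdot \frac{1}{107}} = \frac{72}{\frac{1}{100} \cdot \frac{1}{107}} = 72 \frac{1}{\frac{1}{10700}} = 72 \cdot 10700 = 770400$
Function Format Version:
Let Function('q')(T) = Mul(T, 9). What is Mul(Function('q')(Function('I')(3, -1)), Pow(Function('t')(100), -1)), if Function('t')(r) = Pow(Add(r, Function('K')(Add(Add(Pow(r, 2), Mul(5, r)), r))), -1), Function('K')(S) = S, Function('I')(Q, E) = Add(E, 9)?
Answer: 770400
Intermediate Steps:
Function('I')(Q, E) = Add(9, E)
Function('q')(T) = Mul(9, T)
Function('t')(r) = Pow(Add(Pow(r, 2), Mul(7, r)), -1) (Function('t')(r) = Pow(Add(r, Add(Add(Pow(r, 2), Mul(5, r)), r)), -1) = Pow(Add(r, Add(Pow(r, 2), Mul(6, r))), -1) = Pow(Add(Pow(r, 2), Mul(7, r)), -1))
Mul(Function('q')(Function('I')(3, -1)), Pow(Function('t')(100), -1)) = Mul(Mul(9, Add(9, -1)), Pow(Mul(Pow(100, -1), Pow(Add(7, 100), -1)), -1)) = Mul(Mul(9, 8), Pow(Mul(Rational(1, 100), Pow(107, -1)), -1)) = Mul(72, Pow(Mul(Rational(1, 100), Rational(1, 107)), -1)) = Mul(72, Pow(Rational(1, 10700), -1)) = Mul(72, 10700) = 770400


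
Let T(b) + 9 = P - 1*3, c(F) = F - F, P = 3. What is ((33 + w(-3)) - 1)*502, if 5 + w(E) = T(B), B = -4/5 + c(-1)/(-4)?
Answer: 9036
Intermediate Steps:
c(F) = 0
B = -4/5 (B = -4/5 + 0/(-4) = -4*1/5 + 0*(-1/4) = -4/5 + 0 = -4/5 ≈ -0.80000)
T(b) = -9 (T(b) = -9 + (3 - 1*3) = -9 + (3 - 3) = -9 + 0 = -9)
w(E) = -14 (w(E) = -5 - 9 = -14)
((33 + w(-3)) - 1)*502 = ((33 - 14) - 1)*502 = (19 - 1)*502 = 18*502 = 9036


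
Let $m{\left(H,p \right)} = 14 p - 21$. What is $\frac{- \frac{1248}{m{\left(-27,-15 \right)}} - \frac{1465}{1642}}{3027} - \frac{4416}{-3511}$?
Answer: $\frac{564024939375}{447904961966} \approx 1.2593$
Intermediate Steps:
$m{\left(H,p \right)} = -21 + 14 p$
$\frac{- \frac{1248}{m{\left(-27,-15 \right)}} - \frac{1465}{1642}}{3027} - \frac{4416}{-3511} = \frac{- \frac{1248}{-21 + 14 \left(-15\right)} - \frac{1465}{1642}}{3027} - \frac{4416}{-3511} = \left(- \frac{1248}{-21 - 210} - \frac{1465}{1642}\right) \frac{1}{3027} - - \frac{4416}{3511} = \left(- \frac{1248}{-231} - \frac{1465}{1642}\right) \frac{1}{3027} + \frac{4416}{3511} = \left(\left(-1248\right) \left(- \frac{1}{231}\right) - \frac{1465}{1642}\right) \frac{1}{3027} + \frac{4416}{3511} = \left(\frac{416}{77} - \frac{1465}{1642}\right) \frac{1}{3027} + \frac{4416}{3511} = \frac{570267}{126434} \cdot \frac{1}{3027} + \frac{4416}{3511} = \frac{190089}{127571906} + \frac{4416}{3511} = \frac{564024939375}{447904961966}$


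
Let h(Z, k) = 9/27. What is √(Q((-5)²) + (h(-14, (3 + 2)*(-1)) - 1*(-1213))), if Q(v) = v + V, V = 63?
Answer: 8*√183/3 ≈ 36.074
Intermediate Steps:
Q(v) = 63 + v (Q(v) = v + 63 = 63 + v)
h(Z, k) = ⅓ (h(Z, k) = 9*(1/27) = ⅓)
√(Q((-5)²) + (h(-14, (3 + 2)*(-1)) - 1*(-1213))) = √((63 + (-5)²) + (⅓ - 1*(-1213))) = √((63 + 25) + (⅓ + 1213)) = √(88 + 3640/3) = √(3904/3) = 8*√183/3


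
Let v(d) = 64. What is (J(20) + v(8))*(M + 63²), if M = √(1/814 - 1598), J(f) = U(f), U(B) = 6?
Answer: 277830 + 35*I*√1058827594/407 ≈ 2.7783e+5 + 2798.3*I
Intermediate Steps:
J(f) = 6
M = I*√1058827594/814 (M = √(1/814 - 1598) = √(-1300771/814) = I*√1058827594/814 ≈ 39.975*I)
(J(20) + v(8))*(M + 63²) = (6 + 64)*(I*√1058827594/814 + 63²) = 70*(I*√1058827594/814 + 3969) = 70*(3969 + I*√1058827594/814) = 277830 + 35*I*√1058827594/407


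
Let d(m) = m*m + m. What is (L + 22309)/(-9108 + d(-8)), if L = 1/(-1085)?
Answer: -6051316/2455355 ≈ -2.4645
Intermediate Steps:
d(m) = m + m**2 (d(m) = m**2 + m = m + m**2)
L = -1/1085 ≈ -0.00092166
(L + 22309)/(-9108 + d(-8)) = (-1/1085 + 22309)/(-9108 - 8*(1 - 8)) = 24205264/(1085*(-9108 - 8*(-7))) = 24205264/(1085*(-9108 + 56)) = (24205264/1085)/(-9052) = (24205264/1085)*(-1/9052) = -6051316/2455355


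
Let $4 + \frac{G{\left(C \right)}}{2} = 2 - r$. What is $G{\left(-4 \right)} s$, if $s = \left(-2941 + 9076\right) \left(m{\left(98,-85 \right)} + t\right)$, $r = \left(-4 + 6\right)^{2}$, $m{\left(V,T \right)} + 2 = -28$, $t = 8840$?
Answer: $-648592200$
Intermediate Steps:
$m{\left(V,T \right)} = -30$ ($m{\left(V,T \right)} = -2 - 28 = -30$)
$r = 4$ ($r = 2^{2} = 4$)
$G{\left(C \right)} = -12$ ($G{\left(C \right)} = -8 + 2 \left(2 - 4\right) = -8 + 2 \left(-2\right) = -8 - 4 = -12$)
$s = 54049350$ ($s = \left(-2941 + 9076\right) \left(-30 + 8840\right) = 6135 \cdot 8810 = 54049350$)
$G{\left(-4 \right)} s = \left(-12\right) 54049350 = -648592200$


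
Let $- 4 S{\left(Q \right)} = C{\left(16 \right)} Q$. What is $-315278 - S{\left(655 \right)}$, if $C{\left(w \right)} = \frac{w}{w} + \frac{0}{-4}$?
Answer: $- \frac{1260457}{4} \approx -3.1511 \cdot 10^{5}$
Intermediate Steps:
$C{\left(w \right)} = 1$ ($C{\left(w \right)} = 1 + 0 \left(- \frac{1}{4}\right) = 1 + 0 = 1$)
$S{\left(Q \right)} = - \frac{Q}{4}$ ($S{\left(Q \right)} = - \frac{1 Q}{4} = - \frac{Q}{4}$)
$-315278 - S{\left(655 \right)} = -315278 - \left(- \frac{1}{4}\right) 655 = -315278 - - \frac{655}{4} = -315278 + \frac{655}{4} = - \frac{1260457}{4}$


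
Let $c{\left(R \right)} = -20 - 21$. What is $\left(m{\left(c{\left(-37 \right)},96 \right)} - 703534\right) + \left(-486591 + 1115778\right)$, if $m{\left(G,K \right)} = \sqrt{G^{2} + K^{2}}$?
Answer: $-74347 + \sqrt{10897} \approx -74243.0$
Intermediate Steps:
$c{\left(R \right)} = -41$
$\left(m{\left(c{\left(-37 \right)},96 \right)} - 703534\right) + \left(-486591 + 1115778\right) = \left(\sqrt{\left(-41\right)^{2} + 96^{2}} - 703534\right) + \left(-486591 + 1115778\right) = \left(\sqrt{1681 + 9216} - 703534\right) + 629187 = \left(\sqrt{10897} - 703534\right) + 629187 = \left(-703534 + \sqrt{10897}\right) + 629187 = -74347 + \sqrt{10897}$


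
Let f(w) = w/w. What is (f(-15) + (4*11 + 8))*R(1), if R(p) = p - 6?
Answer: -265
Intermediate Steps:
f(w) = 1
R(p) = -6 + p
(f(-15) + (4*11 + 8))*R(1) = (1 + (4*11 + 8))*(-6 + 1) = (1 + (44 + 8))*(-5) = (1 + 52)*(-5) = 53*(-5) = -265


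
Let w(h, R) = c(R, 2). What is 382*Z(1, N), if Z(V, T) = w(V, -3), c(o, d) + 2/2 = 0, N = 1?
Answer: -382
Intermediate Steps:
c(o, d) = -1 (c(o, d) = -1 + 0 = -1)
w(h, R) = -1
Z(V, T) = -1
382*Z(1, N) = 382*(-1) = -382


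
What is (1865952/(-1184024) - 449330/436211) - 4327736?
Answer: -279401126811739362/64560536633 ≈ -4.3277e+6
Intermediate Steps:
(1865952/(-1184024) - 449330/436211) - 4327736 = (1865952*(-1/1184024) - 449330*1/436211) - 4327736 = (-233244/148003 - 449330/436211) - 4327736 = -168245786474/64560536633 - 4327736 = -279401126811739362/64560536633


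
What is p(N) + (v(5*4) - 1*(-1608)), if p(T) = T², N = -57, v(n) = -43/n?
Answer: 97097/20 ≈ 4854.9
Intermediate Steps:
p(N) + (v(5*4) - 1*(-1608)) = (-57)² + (-43/(5*4) - 1*(-1608)) = 3249 + (-43/20 + 1608) = 3249 + 32117/20 = 97097/20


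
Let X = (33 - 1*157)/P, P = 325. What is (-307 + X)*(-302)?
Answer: 30169498/325 ≈ 92829.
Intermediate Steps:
X = -124/325 (X = (33 - 1*157)/325 = (33 - 157)*(1/325) = -124*1/325 = -124/325 ≈ -0.38154)
(-307 + X)*(-302) = (-307 - 124/325)*(-302) = -99899/325*(-302) = 30169498/325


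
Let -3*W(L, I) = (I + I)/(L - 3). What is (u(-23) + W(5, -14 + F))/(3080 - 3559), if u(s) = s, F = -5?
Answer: 50/1437 ≈ 0.034795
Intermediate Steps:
W(L, I) = -2*I/(3*(-3 + L)) (W(L, I) = -(I + I)/(3*(L - 3)) = -2*I/(3*(-3 + L)))
(u(-23) + W(5, -14 + F))/(3080 - 3559) = (-23 - 2*(-14 - 5)/(-9 + 3*5))/(3080 - 3559) = (-23 - 2*(-19)/(-9 + 15))/(-479) = (-23 - 2*(-19)/6)*(-1/479) = (-23 - 2*(-19)*⅙)*(-1/479) = (-23 + 19/3)*(-1/479) = -50/3*(-1/479) = 50/1437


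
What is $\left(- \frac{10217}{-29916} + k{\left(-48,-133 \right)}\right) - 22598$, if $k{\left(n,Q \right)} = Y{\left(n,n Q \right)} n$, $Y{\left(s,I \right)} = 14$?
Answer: $- \frac{696135103}{29916} \approx -23270.0$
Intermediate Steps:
$k{\left(n,Q \right)} = 14 n$
$\left(- \frac{10217}{-29916} + k{\left(-48,-133 \right)}\right) - 22598 = \left(- \frac{10217}{-29916} + 14 \left(-48\right)\right) - 22598 = \left(\left(-10217\right) \left(- \frac{1}{29916}\right) - 672\right) - 22598 = \left(\frac{10217}{29916} - 672\right) - 22598 = - \frac{20093335}{29916} - 22598 = - \frac{696135103}{29916}$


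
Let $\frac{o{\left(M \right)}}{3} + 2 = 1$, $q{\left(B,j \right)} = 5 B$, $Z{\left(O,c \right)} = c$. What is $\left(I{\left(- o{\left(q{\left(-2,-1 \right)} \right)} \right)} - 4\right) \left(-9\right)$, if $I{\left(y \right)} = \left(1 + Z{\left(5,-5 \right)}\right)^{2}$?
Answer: $-108$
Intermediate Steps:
$o{\left(M \right)} = -3$ ($o{\left(M \right)} = -6 + 3 \cdot 1 = -6 + 3 = -3$)
$I{\left(y \right)} = 16$ ($I{\left(y \right)} = \left(1 - 5\right)^{2} = \left(-4\right)^{2} = 16$)
$\left(I{\left(- o{\left(q{\left(-2,-1 \right)} \right)} \right)} - 4\right) \left(-9\right) = \left(16 - 4\right) \left(-9\right) = 12 \left(-9\right) = -108$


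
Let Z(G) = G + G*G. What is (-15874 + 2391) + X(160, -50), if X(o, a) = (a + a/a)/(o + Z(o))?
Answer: -349479409/25920 ≈ -13483.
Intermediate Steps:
Z(G) = G + G²
X(o, a) = (1 + a)/(o + o*(1 + o)) (X(o, a) = (a + a/a)/(o + o*(1 + o)) = (a + 1)/(o + o*(1 + o)) = (1 + a)/(o + o*(1 + o)))
(-15874 + 2391) + X(160, -50) = (-15874 + 2391) + (1 - 50)/(160*(2 + 160)) = -13483 + (1/160)*(-49)/162 = -13483 + (1/160)*(1/162)*(-49) = -13483 - 49/25920 = -349479409/25920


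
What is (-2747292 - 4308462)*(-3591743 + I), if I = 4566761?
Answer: -6879487153572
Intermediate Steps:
(-2747292 - 4308462)*(-3591743 + I) = (-2747292 - 4308462)*(-3591743 + 4566761) = -7055754*975018 = -6879487153572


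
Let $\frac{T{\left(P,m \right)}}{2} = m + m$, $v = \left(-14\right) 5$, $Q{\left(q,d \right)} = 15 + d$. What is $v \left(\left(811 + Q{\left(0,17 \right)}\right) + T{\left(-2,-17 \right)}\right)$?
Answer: $-54250$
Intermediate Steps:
$v = -70$
$T{\left(P,m \right)} = 4 m$ ($T{\left(P,m \right)} = 2 \left(m + m\right) = 2 \cdot 2 m = 4 m$)
$v \left(\left(811 + Q{\left(0,17 \right)}\right) + T{\left(-2,-17 \right)}\right) = - 70 \left(\left(811 + \left(15 + 17\right)\right) + 4 \left(-17\right)\right) = - 70 \left(\left(811 + 32\right) - 68\right) = - 70 \left(843 - 68\right) = \left(-70\right) 775 = -54250$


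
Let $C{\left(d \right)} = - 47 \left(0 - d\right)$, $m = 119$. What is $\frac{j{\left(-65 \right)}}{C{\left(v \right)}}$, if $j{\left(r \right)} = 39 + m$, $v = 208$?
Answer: $\frac{79}{4888} \approx 0.016162$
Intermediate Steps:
$C{\left(d \right)} = 47 d$ ($C{\left(d \right)} = - 47 \left(- d\right) = 47 d$)
$j{\left(r \right)} = 158$ ($j{\left(r \right)} = 39 + 119 = 158$)
$\frac{j{\left(-65 \right)}}{C{\left(v \right)}} = \frac{158}{47 \cdot 208} = \frac{158}{9776} = 158 \cdot \frac{1}{9776} = \frac{79}{4888}$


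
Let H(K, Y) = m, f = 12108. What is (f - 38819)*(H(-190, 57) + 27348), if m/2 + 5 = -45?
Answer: -727821328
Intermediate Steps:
m = -100 (m = -10 + 2*(-45) = -10 - 90 = -100)
H(K, Y) = -100
(f - 38819)*(H(-190, 57) + 27348) = (12108 - 38819)*(-100 + 27348) = -26711*27248 = -727821328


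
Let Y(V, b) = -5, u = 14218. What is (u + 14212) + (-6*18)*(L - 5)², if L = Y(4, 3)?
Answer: 17630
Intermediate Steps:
L = -5
(u + 14212) + (-6*18)*(L - 5)² = (14218 + 14212) + (-6*18)*(-5 - 5)² = 28430 - 108*(-10)² = 28430 - 108*100 = 28430 - 10800 = 17630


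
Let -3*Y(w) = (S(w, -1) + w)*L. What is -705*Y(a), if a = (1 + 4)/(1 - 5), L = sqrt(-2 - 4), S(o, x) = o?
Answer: -1175*I*sqrt(6)/2 ≈ -1439.1*I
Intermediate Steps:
L = I*sqrt(6) (L = sqrt(-6) = I*sqrt(6) ≈ 2.4495*I)
a = -5/4 (a = 5/(-4) = 5*(-1/4) = -5/4 ≈ -1.2500)
Y(w) = -2*I*w*sqrt(6)/3 (Y(w) = -(w + w)*I*sqrt(6)/3 = -2*w*I*sqrt(6)/3 = -2*I*w*sqrt(6)/3)
-705*Y(a) = -(-470)*I*(-5)*sqrt(6)/4 = -1175*I*sqrt(6)/2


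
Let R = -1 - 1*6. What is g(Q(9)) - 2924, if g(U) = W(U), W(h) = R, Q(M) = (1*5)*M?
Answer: -2931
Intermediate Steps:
Q(M) = 5*M
R = -7 (R = -1 - 6 = -7)
W(h) = -7
g(U) = -7
g(Q(9)) - 2924 = -7 - 2924 = -2931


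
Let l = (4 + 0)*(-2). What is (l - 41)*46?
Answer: -2254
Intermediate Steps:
l = -8 (l = 4*(-2) = -8)
(l - 41)*46 = (-8 - 41)*46 = -49*46 = -2254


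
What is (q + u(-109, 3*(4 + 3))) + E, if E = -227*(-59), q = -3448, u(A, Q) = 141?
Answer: 10086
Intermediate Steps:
E = 13393
(q + u(-109, 3*(4 + 3))) + E = (-3448 + 141) + 13393 = -3307 + 13393 = 10086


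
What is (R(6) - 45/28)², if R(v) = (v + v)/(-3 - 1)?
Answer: 16641/784 ≈ 21.226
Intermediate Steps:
R(v) = -v/2 (R(v) = (2*v)/(-4) = (2*v)*(-¼) = -v/2)
(R(6) - 45/28)² = (-½*6 - 45/28)² = (-3 - 45*1/28)² = (-3 - 45/28)² = (-129/28)² = 16641/784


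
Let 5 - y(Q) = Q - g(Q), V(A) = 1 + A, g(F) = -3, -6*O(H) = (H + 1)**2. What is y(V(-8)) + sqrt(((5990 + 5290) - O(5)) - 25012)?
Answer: 9 + I*sqrt(13726) ≈ 9.0 + 117.16*I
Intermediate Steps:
O(H) = -(1 + H)**2/6 (O(H) = -(H + 1)**2/6 = -(1 + H)**2/6)
y(Q) = 2 - Q (y(Q) = 5 - (Q - 1*(-3)) = 5 - (Q + 3) = 5 - (3 + Q) = 5 + (-3 - Q) = 2 - Q)
y(V(-8)) + sqrt(((5990 + 5290) - O(5)) - 25012) = (2 - (1 - 8)) + sqrt(((5990 + 5290) - (-1)*(1 + 5)**2/6) - 25012) = (2 - 1*(-7)) + sqrt((11280 - (-1)*6**2/6) - 25012) = (2 + 7) + sqrt((11280 - (-1)*36/6) - 25012) = 9 + sqrt((11280 - 1*(-6)) - 25012) = 9 + sqrt((11280 + 6) - 25012) = 9 + sqrt(11286 - 25012) = 9 + sqrt(-13726) = 9 + I*sqrt(13726)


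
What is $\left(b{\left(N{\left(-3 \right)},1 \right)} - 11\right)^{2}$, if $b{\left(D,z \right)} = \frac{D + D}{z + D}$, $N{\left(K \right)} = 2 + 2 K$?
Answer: $\frac{625}{9} \approx 69.444$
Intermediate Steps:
$b{\left(D,z \right)} = \frac{2 D}{D + z}$
$\left(b{\left(N{\left(-3 \right)},1 \right)} - 11\right)^{2} = \left(\frac{2 \left(2 + 2 \left(-3\right)\right)}{\left(2 + 2 \left(-3\right)\right) + 1} - 11\right)^{2} = \left(\frac{2 \left(2 - 6\right)}{\left(2 - 6\right) + 1} - 11\right)^{2} = \left(2 \left(-4\right) \frac{1}{-4 + 1} - 11\right)^{2} = \left(2 \left(-4\right) \frac{1}{-3} - 11\right)^{2} = \left(2 \left(-4\right) \left(- \frac{1}{3}\right) - 11\right)^{2} = \left(\frac{8}{3} - 11\right)^{2} = \left(- \frac{25}{3}\right)^{2} = \frac{625}{9}$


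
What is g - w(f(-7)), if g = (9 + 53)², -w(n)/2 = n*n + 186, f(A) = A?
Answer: 4314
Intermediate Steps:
w(n) = -372 - 2*n² (w(n) = -2*(n*n + 186) = -2*(n² + 186) = -2*(186 + n²) = -372 - 2*n²)
g = 3844 (g = 62² = 3844)
g - w(f(-7)) = 3844 - (-372 - 2*(-7)²) = 3844 - (-372 - 2*49) = 3844 - (-372 - 98) = 3844 - 1*(-470) = 3844 + 470 = 4314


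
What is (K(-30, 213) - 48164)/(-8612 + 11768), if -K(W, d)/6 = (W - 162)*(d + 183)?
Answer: 102007/789 ≈ 129.29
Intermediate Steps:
K(W, d) = -6*(-162 + W)*(183 + d) (K(W, d) = -6*(W - 162)*(d + 183) = -6*(-162 + W)*(183 + d))
(K(-30, 213) - 48164)/(-8612 + 11768) = ((177876 - 1098*(-30) + 972*213 - 6*(-30)*213) - 48164)/(-8612 + 11768) = ((177876 + 32940 + 207036 + 38340) - 48164)/3156 = (456192 - 48164)*(1/3156) = 408028*(1/3156) = 102007/789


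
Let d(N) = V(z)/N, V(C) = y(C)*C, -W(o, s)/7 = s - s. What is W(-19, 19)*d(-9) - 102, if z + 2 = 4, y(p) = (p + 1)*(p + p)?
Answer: -102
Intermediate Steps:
W(o, s) = 0 (W(o, s) = -7*(s - s) = -7*0 = 0)
y(p) = 2*p*(1 + p) (y(p) = (1 + p)*(2*p) = 2*p*(1 + p))
z = 2 (z = -2 + 4 = 2)
V(C) = 2*C²*(1 + C) (V(C) = (2*C*(1 + C))*C = 2*C²*(1 + C))
d(N) = 24/N (d(N) = (2*2²*(1 + 2))/N = (2*4*3)/N = 24/N)
W(-19, 19)*d(-9) - 102 = 0*(24/(-9)) - 102 = 0*(24*(-⅑)) - 102 = 0*(-8/3) - 102 = 0 - 102 = -102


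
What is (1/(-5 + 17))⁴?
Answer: 1/20736 ≈ 4.8225e-5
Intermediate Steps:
(1/(-5 + 17))⁴ = (1/12)⁴ = 1/20736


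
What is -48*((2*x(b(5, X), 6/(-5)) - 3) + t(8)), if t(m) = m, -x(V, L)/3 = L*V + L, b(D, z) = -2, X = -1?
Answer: 528/5 ≈ 105.60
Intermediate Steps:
x(V, L) = -3*L - 3*L*V (x(V, L) = -3*(L*V + L) = -3*(L + L*V) = -3*L - 3*L*V)
-48*((2*x(b(5, X), 6/(-5)) - 3) + t(8)) = -48*((2*(-3*6/(-5)*(1 - 2)) - 3) + 8) = -48*((2*(-3*6*(-1/5)*(-1)) - 3) + 8) = -48*((2*(-3*(-6/5)*(-1)) - 3) + 8) = -48*((2*(-18/5) - 3) + 8) = -48*((-36/5 - 3) + 8) = -48*(-51/5 + 8) = -48*(-11/5) = 528/5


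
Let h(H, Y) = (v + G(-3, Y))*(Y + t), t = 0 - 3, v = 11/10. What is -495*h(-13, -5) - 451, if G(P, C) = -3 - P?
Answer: 3905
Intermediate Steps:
v = 11/10 (v = 11*(⅒) = 11/10 ≈ 1.1000)
t = -3
h(H, Y) = -33/10 + 11*Y/10 (h(H, Y) = (11/10 + (-3 - 1*(-3)))*(Y - 3) = (11/10 + (-3 + 3))*(-3 + Y) = (11/10 + 0)*(-3 + Y) = 11*(-3 + Y)/10 = -33/10 + 11*Y/10)
-495*h(-13, -5) - 451 = -495*(-33/10 + (11/10)*(-5)) - 451 = -495*(-33/10 - 11/2) - 451 = -495*(-44/5) - 451 = 4356 - 451 = 3905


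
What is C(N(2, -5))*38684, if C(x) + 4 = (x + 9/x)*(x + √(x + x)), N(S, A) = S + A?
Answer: 541576 - 232104*I*√6 ≈ 5.4158e+5 - 5.6854e+5*I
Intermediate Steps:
N(S, A) = A + S
C(x) = -4 + (x + 9/x)*(x + √2*√x) (C(x) = -4 + (x + 9/x)*(x + √(x + x)) = -4 + (x + 9/x)*(x + √(2*x)) = -4 + (x + 9/x)*(x + √2*√x))
C(N(2, -5))*38684 = (5 + (-5 + 2)² + √2*(-5 + 2)^(3/2) + 9*√2/√(-5 + 2))*38684 = (5 + (-3)² + √2*(-3)^(3/2) + 9*√2/√(-3))*38684 = (5 + 9 + √2*(-3*I*√3) + 9*√2*(-I*√3/3))*38684 = (5 + 9 - 3*I*√6 - 3*I*√6)*38684 = (14 - 6*I*√6)*38684 = 541576 - 232104*I*√6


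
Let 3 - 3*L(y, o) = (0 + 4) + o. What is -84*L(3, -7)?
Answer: -168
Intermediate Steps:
L(y, o) = -⅓ - o/3 (L(y, o) = 1 - ((0 + 4) + o)/3 = 1 - (4 + o)/3 = 1 + (-4/3 - o/3) = -⅓ - o/3)
-84*L(3, -7) = -84*(-⅓ - ⅓*(-7)) = -84*(-⅓ + 7/3) = -84*2 = -168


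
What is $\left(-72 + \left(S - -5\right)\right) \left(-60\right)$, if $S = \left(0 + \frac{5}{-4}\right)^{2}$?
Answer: $\frac{15705}{4} \approx 3926.3$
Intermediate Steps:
$S = \frac{25}{16}$ ($S = \left(0 + 5 \left(- \frac{1}{4}\right)\right)^{2} = \left(0 - \frac{5}{4}\right)^{2} = \left(- \frac{5}{4}\right)^{2} = \frac{25}{16} \approx 1.5625$)
$\left(-72 + \left(S - -5\right)\right) \left(-60\right) = \left(-72 + \left(\frac{25}{16} - -5\right)\right) \left(-60\right) = \left(-72 + \left(\frac{25}{16} + 5\right)\right) \left(-60\right) = \left(-72 + \frac{105}{16}\right) \left(-60\right) = \left(- \frac{1047}{16}\right) \left(-60\right) = \frac{15705}{4}$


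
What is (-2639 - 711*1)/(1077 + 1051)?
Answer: -1675/1064 ≈ -1.5742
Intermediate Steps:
(-2639 - 711*1)/(1077 + 1051) = (-2639 - 711)/2128 = -3350*1/2128 = -1675/1064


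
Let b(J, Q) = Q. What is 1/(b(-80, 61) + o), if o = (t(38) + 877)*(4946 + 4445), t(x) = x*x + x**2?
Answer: 1/35357176 ≈ 2.8283e-8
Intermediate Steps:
t(x) = 2*x**2 (t(x) = x**2 + x**2 = 2*x**2)
o = 35357115 (o = (2*38**2 + 877)*(4946 + 4445) = (2*1444 + 877)*9391 = (2888 + 877)*9391 = 3765*9391 = 35357115)
1/(b(-80, 61) + o) = 1/(61 + 35357115) = 1/35357176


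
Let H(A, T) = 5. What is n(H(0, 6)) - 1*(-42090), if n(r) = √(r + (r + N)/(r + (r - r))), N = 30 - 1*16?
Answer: 42090 + 2*√55/5 ≈ 42093.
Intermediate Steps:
N = 14 (N = 30 - 16 = 14)
n(r) = √(r + (14 + r)/r) (n(r) = √(r + (r + 14)/(r + (r - r))) = √(r + (14 + r)/(r + 0)) = √(r + (14 + r)/r))
n(H(0, 6)) - 1*(-42090) = √(1 + 5 + 14/5) - 1*(-42090) = √(1 + 5 + 14*(⅕)) + 42090 = √(1 + 5 + 14/5) + 42090 = √(44/5) + 42090 = 2*√55/5 + 42090 = 42090 + 2*√55/5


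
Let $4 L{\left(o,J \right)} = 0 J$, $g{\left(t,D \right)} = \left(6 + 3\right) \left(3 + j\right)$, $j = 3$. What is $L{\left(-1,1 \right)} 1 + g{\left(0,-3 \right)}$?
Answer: $54$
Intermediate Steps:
$g{\left(t,D \right)} = 54$ ($g{\left(t,D \right)} = \left(6 + 3\right) \left(3 + 3\right) = 9 \cdot 6 = 54$)
$L{\left(o,J \right)} = 0$ ($L{\left(o,J \right)} = \frac{0 J}{4} = \frac{1}{4} \cdot 0 = 0$)
$L{\left(-1,1 \right)} 1 + g{\left(0,-3 \right)} = 0 \cdot 1 + 54 = 0 + 54 = 54$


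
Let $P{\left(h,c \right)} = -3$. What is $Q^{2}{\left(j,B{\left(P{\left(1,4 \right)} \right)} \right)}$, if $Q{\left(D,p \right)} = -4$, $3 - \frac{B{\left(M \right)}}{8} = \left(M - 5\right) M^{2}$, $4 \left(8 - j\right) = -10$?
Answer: $16$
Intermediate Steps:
$j = \frac{21}{2}$ ($j = 8 - - \frac{5}{2} = 8 + \frac{5}{2} = \frac{21}{2} \approx 10.5$)
$B{\left(M \right)} = 24 - 8 M^{2} \left(-5 + M\right)$ ($B{\left(M \right)} = 24 - 8 \left(M - 5\right) M^{2} = 24 - 8 \left(-5 + M\right) M^{2} = 24 - 8 M^{2} \left(-5 + M\right)$)
$Q^{2}{\left(j,B{\left(P{\left(1,4 \right)} \right)} \right)} = \left(-4\right)^{2} = 16$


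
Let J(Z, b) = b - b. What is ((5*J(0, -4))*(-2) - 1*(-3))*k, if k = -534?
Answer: -1602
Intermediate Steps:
J(Z, b) = 0
((5*J(0, -4))*(-2) - 1*(-3))*k = ((5*0)*(-2) - 1*(-3))*(-534) = (0*(-2) + 3)*(-534) = (0 + 3)*(-534) = 3*(-534) = -1602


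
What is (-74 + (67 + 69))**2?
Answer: 3844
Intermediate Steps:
(-74 + (67 + 69))**2 = (-74 + 136)**2 = 62**2 = 3844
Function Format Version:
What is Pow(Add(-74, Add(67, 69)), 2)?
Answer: 3844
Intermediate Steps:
Pow(Add(-74, Add(67, 69)), 2) = Pow(Add(-74, 136), 2) = Pow(62, 2) = 3844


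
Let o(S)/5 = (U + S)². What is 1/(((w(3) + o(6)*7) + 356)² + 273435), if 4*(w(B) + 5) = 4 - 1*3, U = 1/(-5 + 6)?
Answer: 16/72685185 ≈ 2.2013e-7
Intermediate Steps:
U = 1 (U = 1/1 = 1)
w(B) = -19/4 (w(B) = -5 + (4 - 1*3)/4 = -5 + (4 - 3)/4 = -5 + (¼)*1 = -5 + ¼ = -19/4)
o(S) = 5*(1 + S)²
1/(((w(3) + o(6)*7) + 356)² + 273435) = 1/(((-19/4 + (5*(1 + 6)²)*7) + 356)² + 273435) = 1/(((-19/4 + (5*7²)*7) + 356)² + 273435) = 1/(((-19/4 + (5*49)*7) + 356)² + 273435) = 1/(((-19/4 + 245*7) + 356)² + 273435) = 1/(((-19/4 + 1715) + 356)² + 273435) = 1/((6841/4 + 356)² + 273435) = 1/((8265/4)² + 273435) = 1/(68310225/16 + 273435) = 1/(72685185/16) = 16/72685185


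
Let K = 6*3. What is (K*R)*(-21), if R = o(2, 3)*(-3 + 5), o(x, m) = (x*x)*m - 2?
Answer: -7560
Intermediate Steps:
o(x, m) = -2 + m*x**2 (o(x, m) = x**2*m - 2 = m*x**2 - 2 = -2 + m*x**2)
R = 20 (R = (-2 + 3*2**2)*(-3 + 5) = (-2 + 3*4)*2 = (-2 + 12)*2 = 10*2 = 20)
K = 18
(K*R)*(-21) = (18*20)*(-21) = 360*(-21) = -7560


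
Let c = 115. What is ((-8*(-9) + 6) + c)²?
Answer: 37249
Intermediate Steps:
((-8*(-9) + 6) + c)² = ((-8*(-9) + 6) + 115)² = ((72 + 6) + 115)² = (78 + 115)² = 193² = 37249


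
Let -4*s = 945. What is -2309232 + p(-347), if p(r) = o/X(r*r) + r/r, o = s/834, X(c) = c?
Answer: -309194041372963/133894808 ≈ -2.3092e+6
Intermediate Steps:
s = -945/4 (s = -1/4*945 = -945/4 ≈ -236.25)
o = -315/1112 (o = -945/4/834 = -945/4*1/834 = -315/1112 ≈ -0.28327)
p(r) = 1 - 315/(1112*r**2) (p(r) = -315/(1112*r**2) + r/r = -315/(1112*r**2) + 1 = 1 - 315/(1112*r**2))
-2309232 + p(-347) = -2309232 + (1 - 315/1112/(-347)**2) = -2309232 + (1 - 315/1112*1/120409) = -2309232 + (1 - 315/133894808) = -2309232 + 133894493/133894808 = -309194041372963/133894808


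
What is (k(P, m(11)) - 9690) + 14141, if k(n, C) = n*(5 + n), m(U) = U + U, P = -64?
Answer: 8227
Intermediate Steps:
m(U) = 2*U
(k(P, m(11)) - 9690) + 14141 = (-64*(5 - 64) - 9690) + 14141 = (-64*(-59) - 9690) + 14141 = (3776 - 9690) + 14141 = -5914 + 14141 = 8227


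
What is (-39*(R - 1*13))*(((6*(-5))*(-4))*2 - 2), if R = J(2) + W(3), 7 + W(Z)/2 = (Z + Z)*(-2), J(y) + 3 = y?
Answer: 482664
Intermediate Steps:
J(y) = -3 + y
W(Z) = -14 - 8*Z (W(Z) = -14 + 2*((Z + Z)*(-2)) = -14 + 2*((2*Z)*(-2)) = -14 + 2*(-4*Z) = -14 - 8*Z)
R = -39 (R = (-3 + 2) + (-14 - 8*3) = -1 + (-14 - 24) = -1 - 38 = -39)
(-39*(R - 1*13))*(((6*(-5))*(-4))*2 - 2) = (-39*(-39 - 1*13))*(((6*(-5))*(-4))*2 - 2) = (-39*(-39 - 13))*(-30*(-4)*2 - 2) = (-39*(-52))*(120*2 - 2) = 2028*(240 - 2) = 2028*238 = 482664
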